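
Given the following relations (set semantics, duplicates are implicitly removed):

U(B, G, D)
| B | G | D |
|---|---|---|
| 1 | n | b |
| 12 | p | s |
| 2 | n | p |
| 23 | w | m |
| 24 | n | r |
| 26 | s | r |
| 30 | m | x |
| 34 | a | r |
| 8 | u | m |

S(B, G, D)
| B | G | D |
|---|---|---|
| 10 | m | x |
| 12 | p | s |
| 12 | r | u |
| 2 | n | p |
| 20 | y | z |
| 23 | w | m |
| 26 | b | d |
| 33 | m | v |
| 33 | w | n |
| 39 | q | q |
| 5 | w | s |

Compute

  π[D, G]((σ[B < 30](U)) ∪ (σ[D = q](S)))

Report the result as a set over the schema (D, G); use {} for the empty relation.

{(b, n), (m, u), (m, w), (p, n), (q, q), (r, n), (r, s), (s, p)}

Filtering on B < 30 leaves {(1, n, b), (12, p, s), (2, n, p), (23, w, m), (24, n, r), (26, s, r), (8, u, m)}.
Filtering on D = q leaves {(39, q, q)}.
Set union of the two operands is {(1, n, b), (12, p, s), (2, n, p), (23, w, m), (24, n, r), (26, s, r), (39, q, q), (8, u, m)}.
Keep only column(s) D, G: {(b, n), (m, u), (m, w), (p, n), (q, q), (r, n), (r, s), (s, p)}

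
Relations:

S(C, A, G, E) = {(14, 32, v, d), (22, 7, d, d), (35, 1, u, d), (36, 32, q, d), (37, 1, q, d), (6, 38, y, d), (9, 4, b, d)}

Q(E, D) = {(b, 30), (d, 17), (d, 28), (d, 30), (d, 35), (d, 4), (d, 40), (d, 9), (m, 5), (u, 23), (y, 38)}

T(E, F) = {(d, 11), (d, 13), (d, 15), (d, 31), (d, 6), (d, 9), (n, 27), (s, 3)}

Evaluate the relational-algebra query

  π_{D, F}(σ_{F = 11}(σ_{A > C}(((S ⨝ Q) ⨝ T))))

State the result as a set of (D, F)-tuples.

{(17, 11), (28, 11), (30, 11), (35, 11), (4, 11), (40, 11), (9, 11)}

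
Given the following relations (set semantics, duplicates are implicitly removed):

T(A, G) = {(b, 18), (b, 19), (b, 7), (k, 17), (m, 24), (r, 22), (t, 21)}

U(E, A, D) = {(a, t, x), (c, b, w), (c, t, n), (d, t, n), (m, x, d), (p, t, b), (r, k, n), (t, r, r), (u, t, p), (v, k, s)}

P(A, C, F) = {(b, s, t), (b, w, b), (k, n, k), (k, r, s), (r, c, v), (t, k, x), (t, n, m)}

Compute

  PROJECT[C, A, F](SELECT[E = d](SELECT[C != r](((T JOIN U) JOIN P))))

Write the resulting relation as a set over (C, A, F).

{(k, t, x), (n, t, m)}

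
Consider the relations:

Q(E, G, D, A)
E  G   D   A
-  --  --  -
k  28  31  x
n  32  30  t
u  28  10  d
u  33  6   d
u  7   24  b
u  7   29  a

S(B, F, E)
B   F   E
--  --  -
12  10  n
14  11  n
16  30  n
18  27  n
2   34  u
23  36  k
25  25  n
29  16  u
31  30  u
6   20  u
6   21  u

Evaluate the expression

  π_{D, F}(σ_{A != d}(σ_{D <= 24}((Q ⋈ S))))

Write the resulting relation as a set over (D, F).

{(24, 16), (24, 20), (24, 21), (24, 30), (24, 34)}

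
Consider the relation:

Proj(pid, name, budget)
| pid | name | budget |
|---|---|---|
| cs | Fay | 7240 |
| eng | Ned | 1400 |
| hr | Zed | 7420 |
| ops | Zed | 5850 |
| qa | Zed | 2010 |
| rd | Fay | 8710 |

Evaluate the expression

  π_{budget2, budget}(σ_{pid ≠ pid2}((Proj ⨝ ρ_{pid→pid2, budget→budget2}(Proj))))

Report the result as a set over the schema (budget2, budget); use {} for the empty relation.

ρ[pid→pid2, budget→budget2]: schema becomes (pid2, name, budget2); tuples unchanged.
Proj ⋈ ρ_{pid→pid2, budget→budget2}(Proj) (natural join on name): {(cs, Fay, 7240, cs, 7240), (cs, Fay, 7240, rd, 8710), (eng, Ned, 1400, eng, 1400), (hr, Zed, 7420, hr, 7420), (hr, Zed, 7420, ops, 5850), (hr, Zed, 7420, qa, 2010), (ops, Zed, 5850, hr, 7420), (ops, Zed, 5850, ops, 5850), (ops, Zed, 5850, qa, 2010), (qa, Zed, 2010, hr, 7420), (qa, Zed, 2010, ops, 5850), (qa, Zed, 2010, qa, 2010), (rd, Fay, 8710, cs, 7240), (rd, Fay, 8710, rd, 8710)}
Apply σ_{pid ≠ pid2}; surviving tuples: {(cs, Fay, 7240, rd, 8710), (hr, Zed, 7420, ops, 5850), (hr, Zed, 7420, qa, 2010), (ops, Zed, 5850, hr, 7420), (ops, Zed, 5850, qa, 2010), (qa, Zed, 2010, hr, 7420), (qa, Zed, 2010, ops, 5850), (rd, Fay, 8710, cs, 7240)}
Keep only column(s) budget2, budget: {(2010, 5850), (2010, 7420), (5850, 2010), (5850, 7420), (7240, 8710), (7420, 2010), (7420, 5850), (8710, 7240)}

{(2010, 5850), (2010, 7420), (5850, 2010), (5850, 7420), (7240, 8710), (7420, 2010), (7420, 5850), (8710, 7240)}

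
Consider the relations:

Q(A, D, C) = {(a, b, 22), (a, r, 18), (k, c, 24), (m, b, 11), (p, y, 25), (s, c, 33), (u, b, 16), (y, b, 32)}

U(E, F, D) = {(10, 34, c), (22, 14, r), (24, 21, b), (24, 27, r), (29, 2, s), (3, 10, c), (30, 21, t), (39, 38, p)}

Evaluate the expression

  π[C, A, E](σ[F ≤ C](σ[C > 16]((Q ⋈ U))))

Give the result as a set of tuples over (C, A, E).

{(18, a, 22), (22, a, 24), (24, k, 3), (32, y, 24), (33, s, 3)}

Natural join on D: {(a, b, 22, 24, 21), (a, r, 18, 22, 14), (a, r, 18, 24, 27), (k, c, 24, 10, 34), (k, c, 24, 3, 10), (m, b, 11, 24, 21), (s, c, 33, 10, 34), (s, c, 33, 3, 10), (u, b, 16, 24, 21), (y, b, 32, 24, 21)}
σ[C > 16]: keep tuples satisfying C > 16 → {(a, b, 22, 24, 21), (a, r, 18, 22, 14), (a, r, 18, 24, 27), (k, c, 24, 10, 34), (k, c, 24, 3, 10), (s, c, 33, 10, 34), (s, c, 33, 3, 10), (y, b, 32, 24, 21)}
σ[F ≤ C]: keep tuples satisfying F ≤ C → {(a, b, 22, 24, 21), (a, r, 18, 22, 14), (k, c, 24, 3, 10), (s, c, 33, 3, 10), (y, b, 32, 24, 21)}
π_{C, A, E} gives {(18, a, 22), (22, a, 24), (24, k, 3), (32, y, 24), (33, s, 3)}.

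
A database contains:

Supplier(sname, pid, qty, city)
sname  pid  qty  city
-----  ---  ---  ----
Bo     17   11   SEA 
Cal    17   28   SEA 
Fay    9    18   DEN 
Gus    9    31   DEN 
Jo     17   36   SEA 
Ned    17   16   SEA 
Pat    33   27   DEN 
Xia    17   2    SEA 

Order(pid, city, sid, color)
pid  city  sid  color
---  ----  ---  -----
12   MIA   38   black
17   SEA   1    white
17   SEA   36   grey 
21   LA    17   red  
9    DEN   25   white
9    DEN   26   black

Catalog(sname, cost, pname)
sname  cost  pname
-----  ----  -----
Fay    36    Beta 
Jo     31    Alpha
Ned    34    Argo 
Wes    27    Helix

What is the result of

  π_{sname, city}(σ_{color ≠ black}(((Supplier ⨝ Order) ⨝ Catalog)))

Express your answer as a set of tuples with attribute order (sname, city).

{(Fay, DEN), (Jo, SEA), (Ned, SEA)}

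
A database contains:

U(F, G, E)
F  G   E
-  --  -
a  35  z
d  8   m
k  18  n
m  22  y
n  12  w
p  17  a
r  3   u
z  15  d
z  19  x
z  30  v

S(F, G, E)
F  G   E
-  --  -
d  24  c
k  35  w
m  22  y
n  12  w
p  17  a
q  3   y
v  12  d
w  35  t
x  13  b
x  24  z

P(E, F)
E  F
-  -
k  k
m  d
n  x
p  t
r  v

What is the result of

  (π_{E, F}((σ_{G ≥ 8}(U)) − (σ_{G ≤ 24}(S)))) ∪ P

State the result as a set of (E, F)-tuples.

Apply σ_{G ≥ 8}; surviving tuples: {(a, 35, z), (d, 8, m), (k, 18, n), (m, 22, y), (n, 12, w), (p, 17, a), (z, 15, d), (z, 19, x), (z, 30, v)}
Apply σ_{G ≤ 24}; surviving tuples: {(d, 24, c), (m, 22, y), (n, 12, w), (p, 17, a), (q, 3, y), (v, 12, d), (x, 13, b), (x, 24, z)}
Set difference of the two operands is {(a, 35, z), (d, 8, m), (k, 18, n), (z, 15, d), (z, 19, x), (z, 30, v)}.
Projecting to E, F: {(d, z), (m, d), (n, k), (v, z), (x, z), (z, a)}
Set union of the two operands is {(d, z), (k, k), (m, d), (n, k), (n, x), (p, t), (r, v), (v, z), (x, z), (z, a)}.

{(d, z), (k, k), (m, d), (n, k), (n, x), (p, t), (r, v), (v, z), (x, z), (z, a)}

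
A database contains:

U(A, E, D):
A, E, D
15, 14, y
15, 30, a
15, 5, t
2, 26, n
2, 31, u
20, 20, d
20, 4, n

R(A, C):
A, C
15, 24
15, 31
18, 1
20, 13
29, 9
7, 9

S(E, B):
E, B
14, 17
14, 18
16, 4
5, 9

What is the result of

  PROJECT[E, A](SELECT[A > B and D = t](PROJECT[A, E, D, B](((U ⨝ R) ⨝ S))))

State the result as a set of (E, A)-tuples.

{(5, 15)}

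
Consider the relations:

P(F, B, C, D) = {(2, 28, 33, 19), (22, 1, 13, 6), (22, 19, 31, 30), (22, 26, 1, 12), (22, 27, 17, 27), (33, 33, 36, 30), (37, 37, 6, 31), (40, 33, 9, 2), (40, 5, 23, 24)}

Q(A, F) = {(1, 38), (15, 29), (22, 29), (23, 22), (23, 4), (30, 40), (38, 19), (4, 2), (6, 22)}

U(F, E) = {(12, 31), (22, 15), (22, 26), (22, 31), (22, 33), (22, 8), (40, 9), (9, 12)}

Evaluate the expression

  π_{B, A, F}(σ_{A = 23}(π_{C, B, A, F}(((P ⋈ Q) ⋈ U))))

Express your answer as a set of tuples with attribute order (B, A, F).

Natural join on F: {(2, 28, 33, 19, 4), (22, 1, 13, 6, 23), (22, 1, 13, 6, 6), (22, 19, 31, 30, 23), (22, 19, 31, 30, 6), (22, 26, 1, 12, 23), (22, 26, 1, 12, 6), (22, 27, 17, 27, 23), (22, 27, 17, 27, 6), (40, 33, 9, 2, 30), (40, 5, 23, 24, 30)}
Natural join on F: {(22, 1, 13, 6, 23, 15), (22, 1, 13, 6, 23, 26), (22, 1, 13, 6, 23, 31), (22, 1, 13, 6, 23, 33), (22, 1, 13, 6, 23, 8), (22, 1, 13, 6, 6, 15), (22, 1, 13, 6, 6, 26), (22, 1, 13, 6, 6, 31), (22, 1, 13, 6, 6, 33), (22, 1, 13, 6, 6, 8), (22, 19, 31, 30, 23, 15), (22, 19, 31, 30, 23, 26), (22, 19, 31, 30, 23, 31), (22, 19, 31, 30, 23, 33), (22, 19, 31, 30, 23, 8), (22, 19, 31, 30, 6, 15), (22, 19, 31, 30, 6, 26), (22, 19, 31, 30, 6, 31), (22, 19, 31, 30, 6, 33), (22, 19, 31, 30, 6, 8), (22, 26, 1, 12, 23, 15), (22, 26, 1, 12, 23, 26), (22, 26, 1, 12, 23, 31), (22, 26, 1, 12, 23, 33), (22, 26, 1, 12, 23, 8), (22, 26, 1, 12, 6, 15), (22, 26, 1, 12, 6, 26), (22, 26, 1, 12, 6, 31), (22, 26, 1, 12, 6, 33), (22, 26, 1, 12, 6, 8), (22, 27, 17, 27, 23, 15), (22, 27, 17, 27, 23, 26), (22, 27, 17, 27, 23, 31), (22, 27, 17, 27, 23, 33), (22, 27, 17, 27, 23, 8), (22, 27, 17, 27, 6, 15), (22, 27, 17, 27, 6, 26), (22, 27, 17, 27, 6, 31), (22, 27, 17, 27, 6, 33), (22, 27, 17, 27, 6, 8), (40, 33, 9, 2, 30, 9), (40, 5, 23, 24, 30, 9)}
π_{C, B, A, F} gives {(1, 26, 23, 22), (1, 26, 6, 22), (13, 1, 23, 22), (13, 1, 6, 22), (17, 27, 23, 22), (17, 27, 6, 22), (23, 5, 30, 40), (31, 19, 23, 22), (31, 19, 6, 22), (9, 33, 30, 40)} (32 duplicate(s) eliminated).
Selection A = 23: {(1, 26, 23, 22), (13, 1, 23, 22), (17, 27, 23, 22), (31, 19, 23, 22)}
π_{B, A, F} gives {(1, 23, 22), (19, 23, 22), (26, 23, 22), (27, 23, 22)}.

{(1, 23, 22), (19, 23, 22), (26, 23, 22), (27, 23, 22)}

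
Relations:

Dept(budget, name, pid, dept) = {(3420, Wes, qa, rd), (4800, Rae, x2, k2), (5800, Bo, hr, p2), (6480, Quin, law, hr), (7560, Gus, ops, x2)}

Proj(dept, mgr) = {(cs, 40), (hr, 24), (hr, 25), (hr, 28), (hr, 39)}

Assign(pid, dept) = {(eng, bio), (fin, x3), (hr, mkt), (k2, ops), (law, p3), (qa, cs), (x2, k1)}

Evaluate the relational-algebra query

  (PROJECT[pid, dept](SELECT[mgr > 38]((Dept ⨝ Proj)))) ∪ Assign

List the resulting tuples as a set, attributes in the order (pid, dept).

Joining Dept and Proj on dept yields {(6480, Quin, law, hr, 24), (6480, Quin, law, hr, 25), (6480, Quin, law, hr, 28), (6480, Quin, law, hr, 39)}.
Selection mgr > 38: {(6480, Quin, law, hr, 39)}
Projecting to pid, dept: {(law, hr)}
Union: {(law, hr)} with {(eng, bio), (fin, x3), (hr, mkt), (k2, ops), (law, p3), (qa, cs), (x2, k1)} → {(eng, bio), (fin, x3), (hr, mkt), (k2, ops), (law, hr), (law, p3), (qa, cs), (x2, k1)}

{(eng, bio), (fin, x3), (hr, mkt), (k2, ops), (law, hr), (law, p3), (qa, cs), (x2, k1)}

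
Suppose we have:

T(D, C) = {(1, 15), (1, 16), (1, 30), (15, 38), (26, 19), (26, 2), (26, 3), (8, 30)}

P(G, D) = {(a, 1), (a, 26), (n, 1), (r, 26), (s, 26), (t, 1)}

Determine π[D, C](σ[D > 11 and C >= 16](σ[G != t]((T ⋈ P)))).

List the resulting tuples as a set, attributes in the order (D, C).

{(26, 19)}

Joining T and P on D yields {(1, 15, a), (1, 15, n), (1, 15, t), (1, 16, a), (1, 16, n), (1, 16, t), (1, 30, a), (1, 30, n), (1, 30, t), (26, 19, a), (26, 19, r), (26, 19, s), (26, 2, a), (26, 2, r), (26, 2, s), (26, 3, a), (26, 3, r), (26, 3, s)}.
Apply σ_{G != t}; surviving tuples: {(1, 15, a), (1, 15, n), (1, 16, a), (1, 16, n), (1, 30, a), (1, 30, n), (26, 19, a), (26, 19, r), (26, 19, s), (26, 2, a), (26, 2, r), (26, 2, s), (26, 3, a), (26, 3, r), (26, 3, s)}
Apply σ_{D > 11 and C >= 16}; surviving tuples: {(26, 19, a), (26, 19, r), (26, 19, s)}
Keep only column(s) D, C (2 duplicate(s) eliminated): {(26, 19)}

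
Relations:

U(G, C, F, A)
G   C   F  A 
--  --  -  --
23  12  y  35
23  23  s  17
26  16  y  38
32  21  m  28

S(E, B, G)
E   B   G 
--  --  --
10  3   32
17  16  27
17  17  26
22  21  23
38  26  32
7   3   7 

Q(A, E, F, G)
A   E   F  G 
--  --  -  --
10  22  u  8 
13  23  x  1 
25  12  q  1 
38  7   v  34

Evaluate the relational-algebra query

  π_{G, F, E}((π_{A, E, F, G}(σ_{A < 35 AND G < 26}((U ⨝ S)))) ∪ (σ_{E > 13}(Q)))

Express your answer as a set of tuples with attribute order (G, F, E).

U ⋈ S (natural join on G): {(23, 12, y, 35, 22, 21), (23, 23, s, 17, 22, 21), (26, 16, y, 38, 17, 17), (32, 21, m, 28, 10, 3), (32, 21, m, 28, 38, 26)}
Filtering on A < 35 AND G < 26 leaves {(23, 23, s, 17, 22, 21)}.
π_{A, E, F, G} gives {(17, 22, s, 23)}.
Filtering on E > 13 leaves {(10, 22, u, 8), (13, 23, x, 1)}.
Taking the union: {(10, 22, u, 8), (13, 23, x, 1), (17, 22, s, 23)}
π_{G, F, E} gives {(1, x, 23), (23, s, 22), (8, u, 22)}.

{(1, x, 23), (23, s, 22), (8, u, 22)}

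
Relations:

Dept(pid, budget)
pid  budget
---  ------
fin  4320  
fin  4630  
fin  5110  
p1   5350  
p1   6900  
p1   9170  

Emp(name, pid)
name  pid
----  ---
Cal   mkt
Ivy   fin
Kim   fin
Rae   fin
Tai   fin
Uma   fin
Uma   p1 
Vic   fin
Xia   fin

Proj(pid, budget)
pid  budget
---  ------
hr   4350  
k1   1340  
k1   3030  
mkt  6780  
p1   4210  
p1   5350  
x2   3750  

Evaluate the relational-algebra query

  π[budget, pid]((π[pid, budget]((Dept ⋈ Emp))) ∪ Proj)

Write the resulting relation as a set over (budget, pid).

Joining Dept and Emp on pid yields {(fin, 4320, Ivy), (fin, 4320, Kim), (fin, 4320, Rae), (fin, 4320, Tai), (fin, 4320, Uma), (fin, 4320, Vic), (fin, 4320, Xia), (fin, 4630, Ivy), (fin, 4630, Kim), (fin, 4630, Rae), (fin, 4630, Tai), (fin, 4630, Uma), (fin, 4630, Vic), (fin, 4630, Xia), (fin, 5110, Ivy), (fin, 5110, Kim), (fin, 5110, Rae), (fin, 5110, Tai), (fin, 5110, Uma), (fin, 5110, Vic), (fin, 5110, Xia), (p1, 5350, Uma), (p1, 6900, Uma), (p1, 9170, Uma)}.
Projecting to pid, budget (18 duplicate(s) eliminated): {(fin, 4320), (fin, 4630), (fin, 5110), (p1, 5350), (p1, 6900), (p1, 9170)}
Union: {(fin, 4320), (fin, 4630), (fin, 5110), (p1, 5350), (p1, 6900), (p1, 9170)} with {(hr, 4350), (k1, 1340), (k1, 3030), (mkt, 6780), (p1, 4210), (p1, 5350), (x2, 3750)} → {(fin, 4320), (fin, 4630), (fin, 5110), (hr, 4350), (k1, 1340), (k1, 3030), (mkt, 6780), (p1, 4210), (p1, 5350), (p1, 6900), (p1, 9170), (x2, 3750)}
Projecting to budget, pid: {(1340, k1), (3030, k1), (3750, x2), (4210, p1), (4320, fin), (4350, hr), (4630, fin), (5110, fin), (5350, p1), (6780, mkt), (6900, p1), (9170, p1)}

{(1340, k1), (3030, k1), (3750, x2), (4210, p1), (4320, fin), (4350, hr), (4630, fin), (5110, fin), (5350, p1), (6780, mkt), (6900, p1), (9170, p1)}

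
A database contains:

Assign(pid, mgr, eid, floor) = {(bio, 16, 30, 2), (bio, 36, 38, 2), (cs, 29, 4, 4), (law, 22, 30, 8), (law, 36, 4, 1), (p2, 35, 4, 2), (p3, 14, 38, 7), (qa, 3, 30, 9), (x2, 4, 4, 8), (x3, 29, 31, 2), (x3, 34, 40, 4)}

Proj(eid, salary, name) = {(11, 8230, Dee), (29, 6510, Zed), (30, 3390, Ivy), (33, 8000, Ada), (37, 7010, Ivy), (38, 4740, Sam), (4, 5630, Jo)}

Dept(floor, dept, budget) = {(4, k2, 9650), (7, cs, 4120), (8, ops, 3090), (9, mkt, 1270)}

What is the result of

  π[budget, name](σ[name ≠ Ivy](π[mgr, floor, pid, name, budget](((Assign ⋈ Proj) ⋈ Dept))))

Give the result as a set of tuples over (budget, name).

Assign ⋈ Proj (natural join on eid): {(bio, 16, 30, 2, 3390, Ivy), (bio, 36, 38, 2, 4740, Sam), (cs, 29, 4, 4, 5630, Jo), (law, 22, 30, 8, 3390, Ivy), (law, 36, 4, 1, 5630, Jo), (p2, 35, 4, 2, 5630, Jo), (p3, 14, 38, 7, 4740, Sam), (qa, 3, 30, 9, 3390, Ivy), (x2, 4, 4, 8, 5630, Jo)}
(Assign ⋈ Proj) ⋈ Dept (natural join on floor): {(cs, 29, 4, 4, 5630, Jo, k2, 9650), (law, 22, 30, 8, 3390, Ivy, ops, 3090), (p3, 14, 38, 7, 4740, Sam, cs, 4120), (qa, 3, 30, 9, 3390, Ivy, mkt, 1270), (x2, 4, 4, 8, 5630, Jo, ops, 3090)}
π[mgr, floor, pid, name, budget]: project onto (mgr, floor, pid, name, budget) → {(14, 7, p3, Sam, 4120), (22, 8, law, Ivy, 3090), (29, 4, cs, Jo, 9650), (3, 9, qa, Ivy, 1270), (4, 8, x2, Jo, 3090)}
Filtering on name ≠ Ivy leaves {(14, 7, p3, Sam, 4120), (29, 4, cs, Jo, 9650), (4, 8, x2, Jo, 3090)}.
π[budget, name]: project onto (budget, name) → {(3090, Jo), (4120, Sam), (9650, Jo)}

{(3090, Jo), (4120, Sam), (9650, Jo)}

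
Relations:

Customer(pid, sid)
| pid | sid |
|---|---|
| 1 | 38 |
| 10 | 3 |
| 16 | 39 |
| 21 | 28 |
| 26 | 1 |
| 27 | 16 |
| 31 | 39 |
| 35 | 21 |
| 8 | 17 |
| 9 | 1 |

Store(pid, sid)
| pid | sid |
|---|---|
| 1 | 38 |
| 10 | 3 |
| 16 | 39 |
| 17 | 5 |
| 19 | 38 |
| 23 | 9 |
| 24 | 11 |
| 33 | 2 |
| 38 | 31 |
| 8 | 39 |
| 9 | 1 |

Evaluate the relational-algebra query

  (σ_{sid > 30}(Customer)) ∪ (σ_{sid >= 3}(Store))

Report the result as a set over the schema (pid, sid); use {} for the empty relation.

{(1, 38), (10, 3), (16, 39), (17, 5), (19, 38), (23, 9), (24, 11), (31, 39), (38, 31), (8, 39)}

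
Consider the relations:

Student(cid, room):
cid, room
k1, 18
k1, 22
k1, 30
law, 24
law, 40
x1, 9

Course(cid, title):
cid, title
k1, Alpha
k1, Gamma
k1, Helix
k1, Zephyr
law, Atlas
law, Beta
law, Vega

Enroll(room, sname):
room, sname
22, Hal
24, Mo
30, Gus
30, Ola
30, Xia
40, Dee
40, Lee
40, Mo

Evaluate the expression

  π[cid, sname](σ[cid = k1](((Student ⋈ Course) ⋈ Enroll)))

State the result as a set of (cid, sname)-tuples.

{(k1, Gus), (k1, Hal), (k1, Ola), (k1, Xia)}

Joining Student and Course on cid yields {(k1, 18, Alpha), (k1, 18, Gamma), (k1, 18, Helix), (k1, 18, Zephyr), (k1, 22, Alpha), (k1, 22, Gamma), (k1, 22, Helix), (k1, 22, Zephyr), (k1, 30, Alpha), (k1, 30, Gamma), (k1, 30, Helix), (k1, 30, Zephyr), (law, 24, Atlas), (law, 24, Beta), (law, 24, Vega), (law, 40, Atlas), (law, 40, Beta), (law, 40, Vega)}.
Joining (Student ⋈ Course) and Enroll on room yields {(k1, 22, Alpha, Hal), (k1, 22, Gamma, Hal), (k1, 22, Helix, Hal), (k1, 22, Zephyr, Hal), (k1, 30, Alpha, Gus), (k1, 30, Alpha, Ola), (k1, 30, Alpha, Xia), (k1, 30, Gamma, Gus), (k1, 30, Gamma, Ola), (k1, 30, Gamma, Xia), (k1, 30, Helix, Gus), (k1, 30, Helix, Ola), (k1, 30, Helix, Xia), (k1, 30, Zephyr, Gus), (k1, 30, Zephyr, Ola), (k1, 30, Zephyr, Xia), (law, 24, Atlas, Mo), (law, 24, Beta, Mo), (law, 24, Vega, Mo), (law, 40, Atlas, Dee), (law, 40, Atlas, Lee), (law, 40, Atlas, Mo), (law, 40, Beta, Dee), (law, 40, Beta, Lee), (law, 40, Beta, Mo), (law, 40, Vega, Dee), (law, 40, Vega, Lee), (law, 40, Vega, Mo)}.
Apply σ_{cid = k1}; surviving tuples: {(k1, 22, Alpha, Hal), (k1, 22, Gamma, Hal), (k1, 22, Helix, Hal), (k1, 22, Zephyr, Hal), (k1, 30, Alpha, Gus), (k1, 30, Alpha, Ola), (k1, 30, Alpha, Xia), (k1, 30, Gamma, Gus), (k1, 30, Gamma, Ola), (k1, 30, Gamma, Xia), (k1, 30, Helix, Gus), (k1, 30, Helix, Ola), (k1, 30, Helix, Xia), (k1, 30, Zephyr, Gus), (k1, 30, Zephyr, Ola), (k1, 30, Zephyr, Xia)}
Keep only column(s) cid, sname (12 duplicate(s) eliminated): {(k1, Gus), (k1, Hal), (k1, Ola), (k1, Xia)}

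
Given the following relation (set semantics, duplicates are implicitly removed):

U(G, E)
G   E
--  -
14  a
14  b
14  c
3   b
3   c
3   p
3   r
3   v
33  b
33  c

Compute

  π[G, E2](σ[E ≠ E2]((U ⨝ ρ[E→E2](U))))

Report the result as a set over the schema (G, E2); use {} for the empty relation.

ρ[E→E2]: schema becomes (G, E2); tuples unchanged.
U ⋈ ρ[E→E2](U) (natural join on G): {(14, a, a), (14, a, b), (14, a, c), (14, b, a), (14, b, b), (14, b, c), (14, c, a), (14, c, b), (14, c, c), (3, b, b), (3, b, c), (3, b, p), (3, b, r), (3, b, v), (3, c, b), (3, c, c), (3, c, p), (3, c, r), (3, c, v), (3, p, b), (3, p, c), (3, p, p), (3, p, r), (3, p, v), (3, r, b), (3, r, c), (3, r, p), (3, r, r), (3, r, v), (3, v, b), (3, v, c), (3, v, p), (3, v, r), (3, v, v), (33, b, b), (33, b, c), (33, c, b), (33, c, c)}
Selection E ≠ E2: {(14, a, b), (14, a, c), (14, b, a), (14, b, c), (14, c, a), (14, c, b), (3, b, c), (3, b, p), (3, b, r), (3, b, v), (3, c, b), (3, c, p), (3, c, r), (3, c, v), (3, p, b), (3, p, c), (3, p, r), (3, p, v), (3, r, b), (3, r, c), (3, r, p), (3, r, v), (3, v, b), (3, v, c), (3, v, p), (3, v, r), (33, b, c), (33, c, b)}
π[G, E2]: project onto (G, E2) (18 duplicate(s) eliminated) → {(14, a), (14, b), (14, c), (3, b), (3, c), (3, p), (3, r), (3, v), (33, b), (33, c)}

{(14, a), (14, b), (14, c), (3, b), (3, c), (3, p), (3, r), (3, v), (33, b), (33, c)}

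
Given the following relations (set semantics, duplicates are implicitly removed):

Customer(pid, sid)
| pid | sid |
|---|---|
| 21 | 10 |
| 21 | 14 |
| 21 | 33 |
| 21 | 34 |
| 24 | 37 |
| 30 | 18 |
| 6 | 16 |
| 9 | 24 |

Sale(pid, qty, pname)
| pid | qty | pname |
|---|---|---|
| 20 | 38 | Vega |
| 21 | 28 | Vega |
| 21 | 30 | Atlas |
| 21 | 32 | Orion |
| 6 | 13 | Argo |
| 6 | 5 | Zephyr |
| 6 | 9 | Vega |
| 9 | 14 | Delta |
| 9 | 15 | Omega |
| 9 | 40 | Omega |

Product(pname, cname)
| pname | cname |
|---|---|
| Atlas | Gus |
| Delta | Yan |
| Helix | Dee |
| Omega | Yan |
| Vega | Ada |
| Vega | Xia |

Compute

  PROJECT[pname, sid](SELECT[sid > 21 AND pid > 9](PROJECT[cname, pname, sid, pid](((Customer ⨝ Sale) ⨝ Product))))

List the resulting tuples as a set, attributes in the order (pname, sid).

Customer ⋈ Sale (natural join on pid): {(21, 10, 28, Vega), (21, 10, 30, Atlas), (21, 10, 32, Orion), (21, 14, 28, Vega), (21, 14, 30, Atlas), (21, 14, 32, Orion), (21, 33, 28, Vega), (21, 33, 30, Atlas), (21, 33, 32, Orion), (21, 34, 28, Vega), (21, 34, 30, Atlas), (21, 34, 32, Orion), (6, 16, 13, Argo), (6, 16, 5, Zephyr), (6, 16, 9, Vega), (9, 24, 14, Delta), (9, 24, 15, Omega), (9, 24, 40, Omega)}
(Customer ⨝ Sale) ⋈ Product (natural join on pname): {(21, 10, 28, Vega, Ada), (21, 10, 28, Vega, Xia), (21, 10, 30, Atlas, Gus), (21, 14, 28, Vega, Ada), (21, 14, 28, Vega, Xia), (21, 14, 30, Atlas, Gus), (21, 33, 28, Vega, Ada), (21, 33, 28, Vega, Xia), (21, 33, 30, Atlas, Gus), (21, 34, 28, Vega, Ada), (21, 34, 28, Vega, Xia), (21, 34, 30, Atlas, Gus), (6, 16, 9, Vega, Ada), (6, 16, 9, Vega, Xia), (9, 24, 14, Delta, Yan), (9, 24, 15, Omega, Yan), (9, 24, 40, Omega, Yan)}
π_{cname, pname, sid, pid} gives {(Ada, Vega, 10, 21), (Ada, Vega, 14, 21), (Ada, Vega, 16, 6), (Ada, Vega, 33, 21), (Ada, Vega, 34, 21), (Gus, Atlas, 10, 21), (Gus, Atlas, 14, 21), (Gus, Atlas, 33, 21), (Gus, Atlas, 34, 21), (Xia, Vega, 10, 21), (Xia, Vega, 14, 21), (Xia, Vega, 16, 6), (Xia, Vega, 33, 21), (Xia, Vega, 34, 21), (Yan, Delta, 24, 9), (Yan, Omega, 24, 9)} (1 duplicate(s) eliminated).
Apply σ_{sid > 21 AND pid > 9}; surviving tuples: {(Ada, Vega, 33, 21), (Ada, Vega, 34, 21), (Gus, Atlas, 33, 21), (Gus, Atlas, 34, 21), (Xia, Vega, 33, 21), (Xia, Vega, 34, 21)}
π_{pname, sid} gives {(Atlas, 33), (Atlas, 34), (Vega, 33), (Vega, 34)} (2 duplicate(s) eliminated).

{(Atlas, 33), (Atlas, 34), (Vega, 33), (Vega, 34)}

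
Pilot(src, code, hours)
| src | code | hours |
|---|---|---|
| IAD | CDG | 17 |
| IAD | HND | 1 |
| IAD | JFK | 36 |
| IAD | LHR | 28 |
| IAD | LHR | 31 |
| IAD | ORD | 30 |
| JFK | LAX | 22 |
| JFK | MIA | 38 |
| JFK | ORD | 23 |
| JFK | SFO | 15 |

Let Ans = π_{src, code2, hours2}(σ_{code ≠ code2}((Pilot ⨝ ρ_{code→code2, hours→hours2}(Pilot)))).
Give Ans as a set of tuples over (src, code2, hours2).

{(IAD, CDG, 17), (IAD, HND, 1), (IAD, JFK, 36), (IAD, LHR, 28), (IAD, LHR, 31), (IAD, ORD, 30), (JFK, LAX, 22), (JFK, MIA, 38), (JFK, ORD, 23), (JFK, SFO, 15)}

ρ[code→code2, hours→hours2]: schema becomes (src, code2, hours2); tuples unchanged.
Pilot ⋈ ρ_{code→code2, hours→hours2}(Pilot) (natural join on src): {(IAD, CDG, 17, CDG, 17), (IAD, CDG, 17, HND, 1), (IAD, CDG, 17, JFK, 36), (IAD, CDG, 17, LHR, 28), (IAD, CDG, 17, LHR, 31), (IAD, CDG, 17, ORD, 30), (IAD, HND, 1, CDG, 17), (IAD, HND, 1, HND, 1), (IAD, HND, 1, JFK, 36), (IAD, HND, 1, LHR, 28), (IAD, HND, 1, LHR, 31), (IAD, HND, 1, ORD, 30), (IAD, JFK, 36, CDG, 17), (IAD, JFK, 36, HND, 1), (IAD, JFK, 36, JFK, 36), (IAD, JFK, 36, LHR, 28), (IAD, JFK, 36, LHR, 31), (IAD, JFK, 36, ORD, 30), (IAD, LHR, 28, CDG, 17), (IAD, LHR, 28, HND, 1), (IAD, LHR, 28, JFK, 36), (IAD, LHR, 28, LHR, 28), (IAD, LHR, 28, LHR, 31), (IAD, LHR, 28, ORD, 30), (IAD, LHR, 31, CDG, 17), (IAD, LHR, 31, HND, 1), (IAD, LHR, 31, JFK, 36), (IAD, LHR, 31, LHR, 28), (IAD, LHR, 31, LHR, 31), (IAD, LHR, 31, ORD, 30), (IAD, ORD, 30, CDG, 17), (IAD, ORD, 30, HND, 1), (IAD, ORD, 30, JFK, 36), (IAD, ORD, 30, LHR, 28), (IAD, ORD, 30, LHR, 31), (IAD, ORD, 30, ORD, 30), (JFK, LAX, 22, LAX, 22), (JFK, LAX, 22, MIA, 38), (JFK, LAX, 22, ORD, 23), (JFK, LAX, 22, SFO, 15), (JFK, MIA, 38, LAX, 22), (JFK, MIA, 38, MIA, 38), (JFK, MIA, 38, ORD, 23), (JFK, MIA, 38, SFO, 15), (JFK, ORD, 23, LAX, 22), (JFK, ORD, 23, MIA, 38), (JFK, ORD, 23, ORD, 23), (JFK, ORD, 23, SFO, 15), (JFK, SFO, 15, LAX, 22), (JFK, SFO, 15, MIA, 38), (JFK, SFO, 15, ORD, 23), (JFK, SFO, 15, SFO, 15)}
Apply σ_{code ≠ code2}; surviving tuples: {(IAD, CDG, 17, HND, 1), (IAD, CDG, 17, JFK, 36), (IAD, CDG, 17, LHR, 28), (IAD, CDG, 17, LHR, 31), (IAD, CDG, 17, ORD, 30), (IAD, HND, 1, CDG, 17), (IAD, HND, 1, JFK, 36), (IAD, HND, 1, LHR, 28), (IAD, HND, 1, LHR, 31), (IAD, HND, 1, ORD, 30), (IAD, JFK, 36, CDG, 17), (IAD, JFK, 36, HND, 1), (IAD, JFK, 36, LHR, 28), (IAD, JFK, 36, LHR, 31), (IAD, JFK, 36, ORD, 30), (IAD, LHR, 28, CDG, 17), (IAD, LHR, 28, HND, 1), (IAD, LHR, 28, JFK, 36), (IAD, LHR, 28, ORD, 30), (IAD, LHR, 31, CDG, 17), (IAD, LHR, 31, HND, 1), (IAD, LHR, 31, JFK, 36), (IAD, LHR, 31, ORD, 30), (IAD, ORD, 30, CDG, 17), (IAD, ORD, 30, HND, 1), (IAD, ORD, 30, JFK, 36), (IAD, ORD, 30, LHR, 28), (IAD, ORD, 30, LHR, 31), (JFK, LAX, 22, MIA, 38), (JFK, LAX, 22, ORD, 23), (JFK, LAX, 22, SFO, 15), (JFK, MIA, 38, LAX, 22), (JFK, MIA, 38, ORD, 23), (JFK, MIA, 38, SFO, 15), (JFK, ORD, 23, LAX, 22), (JFK, ORD, 23, MIA, 38), (JFK, ORD, 23, SFO, 15), (JFK, SFO, 15, LAX, 22), (JFK, SFO, 15, MIA, 38), (JFK, SFO, 15, ORD, 23)}
π_{src, code2, hours2} gives {(IAD, CDG, 17), (IAD, HND, 1), (IAD, JFK, 36), (IAD, LHR, 28), (IAD, LHR, 31), (IAD, ORD, 30), (JFK, LAX, 22), (JFK, MIA, 38), (JFK, ORD, 23), (JFK, SFO, 15)} (30 duplicate(s) eliminated).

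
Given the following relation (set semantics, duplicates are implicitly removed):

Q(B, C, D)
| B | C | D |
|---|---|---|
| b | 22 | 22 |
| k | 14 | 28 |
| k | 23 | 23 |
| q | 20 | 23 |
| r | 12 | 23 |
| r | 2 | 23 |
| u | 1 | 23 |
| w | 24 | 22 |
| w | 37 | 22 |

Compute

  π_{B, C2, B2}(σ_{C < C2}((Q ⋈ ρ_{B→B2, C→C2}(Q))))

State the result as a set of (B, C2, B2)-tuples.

{(b, 24, w), (b, 37, w), (q, 23, k), (r, 12, r), (r, 20, q), (r, 23, k), (u, 12, r), (u, 2, r), (u, 20, q), (u, 23, k), (w, 37, w)}

ρ[B→B2, C→C2]: schema becomes (B2, C2, D); tuples unchanged.
Q ⋈ ρ_{B→B2, C→C2}(Q) (natural join on D): {(b, 22, 22, b, 22), (b, 22, 22, w, 24), (b, 22, 22, w, 37), (k, 14, 28, k, 14), (k, 23, 23, k, 23), (k, 23, 23, q, 20), (k, 23, 23, r, 12), (k, 23, 23, r, 2), (k, 23, 23, u, 1), (q, 20, 23, k, 23), (q, 20, 23, q, 20), (q, 20, 23, r, 12), (q, 20, 23, r, 2), (q, 20, 23, u, 1), (r, 12, 23, k, 23), (r, 12, 23, q, 20), (r, 12, 23, r, 12), (r, 12, 23, r, 2), (r, 12, 23, u, 1), (r, 2, 23, k, 23), (r, 2, 23, q, 20), (r, 2, 23, r, 12), (r, 2, 23, r, 2), (r, 2, 23, u, 1), (u, 1, 23, k, 23), (u, 1, 23, q, 20), (u, 1, 23, r, 12), (u, 1, 23, r, 2), (u, 1, 23, u, 1), (w, 24, 22, b, 22), (w, 24, 22, w, 24), (w, 24, 22, w, 37), (w, 37, 22, b, 22), (w, 37, 22, w, 24), (w, 37, 22, w, 37)}
Filtering on C < C2 leaves {(b, 22, 22, w, 24), (b, 22, 22, w, 37), (q, 20, 23, k, 23), (r, 12, 23, k, 23), (r, 12, 23, q, 20), (r, 2, 23, k, 23), (r, 2, 23, q, 20), (r, 2, 23, r, 12), (u, 1, 23, k, 23), (u, 1, 23, q, 20), (u, 1, 23, r, 12), (u, 1, 23, r, 2), (w, 24, 22, w, 37)}.
π[B, C2, B2]: project onto (B, C2, B2) (2 duplicate(s) eliminated) → {(b, 24, w), (b, 37, w), (q, 23, k), (r, 12, r), (r, 20, q), (r, 23, k), (u, 12, r), (u, 2, r), (u, 20, q), (u, 23, k), (w, 37, w)}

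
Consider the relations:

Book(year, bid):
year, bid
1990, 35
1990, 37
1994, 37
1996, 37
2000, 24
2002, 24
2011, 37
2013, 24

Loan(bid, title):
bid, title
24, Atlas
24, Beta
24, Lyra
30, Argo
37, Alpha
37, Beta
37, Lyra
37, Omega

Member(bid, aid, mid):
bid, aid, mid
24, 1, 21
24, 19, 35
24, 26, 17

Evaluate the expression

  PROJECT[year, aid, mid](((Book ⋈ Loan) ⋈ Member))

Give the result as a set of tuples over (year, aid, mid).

{(2000, 1, 21), (2000, 19, 35), (2000, 26, 17), (2002, 1, 21), (2002, 19, 35), (2002, 26, 17), (2013, 1, 21), (2013, 19, 35), (2013, 26, 17)}

Book ⋈ Loan (natural join on bid): {(1990, 37, Alpha), (1990, 37, Beta), (1990, 37, Lyra), (1990, 37, Omega), (1994, 37, Alpha), (1994, 37, Beta), (1994, 37, Lyra), (1994, 37, Omega), (1996, 37, Alpha), (1996, 37, Beta), (1996, 37, Lyra), (1996, 37, Omega), (2000, 24, Atlas), (2000, 24, Beta), (2000, 24, Lyra), (2002, 24, Atlas), (2002, 24, Beta), (2002, 24, Lyra), (2011, 37, Alpha), (2011, 37, Beta), (2011, 37, Lyra), (2011, 37, Omega), (2013, 24, Atlas), (2013, 24, Beta), (2013, 24, Lyra)}
(Book ⋈ Loan) ⋈ Member (natural join on bid): {(2000, 24, Atlas, 1, 21), (2000, 24, Atlas, 19, 35), (2000, 24, Atlas, 26, 17), (2000, 24, Beta, 1, 21), (2000, 24, Beta, 19, 35), (2000, 24, Beta, 26, 17), (2000, 24, Lyra, 1, 21), (2000, 24, Lyra, 19, 35), (2000, 24, Lyra, 26, 17), (2002, 24, Atlas, 1, 21), (2002, 24, Atlas, 19, 35), (2002, 24, Atlas, 26, 17), (2002, 24, Beta, 1, 21), (2002, 24, Beta, 19, 35), (2002, 24, Beta, 26, 17), (2002, 24, Lyra, 1, 21), (2002, 24, Lyra, 19, 35), (2002, 24, Lyra, 26, 17), (2013, 24, Atlas, 1, 21), (2013, 24, Atlas, 19, 35), (2013, 24, Atlas, 26, 17), (2013, 24, Beta, 1, 21), (2013, 24, Beta, 19, 35), (2013, 24, Beta, 26, 17), (2013, 24, Lyra, 1, 21), (2013, 24, Lyra, 19, 35), (2013, 24, Lyra, 26, 17)}
Projecting to year, aid, mid (18 duplicate(s) eliminated): {(2000, 1, 21), (2000, 19, 35), (2000, 26, 17), (2002, 1, 21), (2002, 19, 35), (2002, 26, 17), (2013, 1, 21), (2013, 19, 35), (2013, 26, 17)}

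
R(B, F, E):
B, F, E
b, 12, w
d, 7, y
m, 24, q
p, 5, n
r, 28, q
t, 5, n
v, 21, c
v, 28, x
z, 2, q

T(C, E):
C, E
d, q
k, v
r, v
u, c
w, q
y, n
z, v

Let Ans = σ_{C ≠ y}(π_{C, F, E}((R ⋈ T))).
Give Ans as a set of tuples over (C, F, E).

Joining R and T on E yields {(m, 24, q, d), (m, 24, q, w), (p, 5, n, y), (r, 28, q, d), (r, 28, q, w), (t, 5, n, y), (v, 21, c, u), (z, 2, q, d), (z, 2, q, w)}.
Projecting to C, F, E (1 duplicate(s) eliminated): {(d, 2, q), (d, 24, q), (d, 28, q), (u, 21, c), (w, 2, q), (w, 24, q), (w, 28, q), (y, 5, n)}
σ[C ≠ y]: keep tuples satisfying C ≠ y → {(d, 2, q), (d, 24, q), (d, 28, q), (u, 21, c), (w, 2, q), (w, 24, q), (w, 28, q)}

{(d, 2, q), (d, 24, q), (d, 28, q), (u, 21, c), (w, 2, q), (w, 24, q), (w, 28, q)}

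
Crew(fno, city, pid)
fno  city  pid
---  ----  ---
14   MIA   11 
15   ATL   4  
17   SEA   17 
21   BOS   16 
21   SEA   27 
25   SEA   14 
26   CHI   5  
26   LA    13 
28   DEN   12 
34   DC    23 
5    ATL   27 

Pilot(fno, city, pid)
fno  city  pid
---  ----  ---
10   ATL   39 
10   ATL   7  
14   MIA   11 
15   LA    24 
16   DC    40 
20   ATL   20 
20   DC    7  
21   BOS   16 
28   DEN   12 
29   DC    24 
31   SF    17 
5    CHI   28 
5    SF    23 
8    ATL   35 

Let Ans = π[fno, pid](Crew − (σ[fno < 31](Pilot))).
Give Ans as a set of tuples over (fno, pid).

{(15, 4), (17, 17), (21, 27), (25, 14), (26, 13), (26, 5), (34, 23), (5, 27)}

σ[fno < 31]: keep tuples satisfying fno < 31 → {(10, ATL, 39), (10, ATL, 7), (14, MIA, 11), (15, LA, 24), (16, DC, 40), (20, ATL, 20), (20, DC, 7), (21, BOS, 16), (28, DEN, 12), (29, DC, 24), (5, CHI, 28), (5, SF, 23), (8, ATL, 35)}
Set difference of the two operands is {(15, ATL, 4), (17, SEA, 17), (21, SEA, 27), (25, SEA, 14), (26, CHI, 5), (26, LA, 13), (34, DC, 23), (5, ATL, 27)}.
π[fno, pid]: project onto (fno, pid) → {(15, 4), (17, 17), (21, 27), (25, 14), (26, 13), (26, 5), (34, 23), (5, 27)}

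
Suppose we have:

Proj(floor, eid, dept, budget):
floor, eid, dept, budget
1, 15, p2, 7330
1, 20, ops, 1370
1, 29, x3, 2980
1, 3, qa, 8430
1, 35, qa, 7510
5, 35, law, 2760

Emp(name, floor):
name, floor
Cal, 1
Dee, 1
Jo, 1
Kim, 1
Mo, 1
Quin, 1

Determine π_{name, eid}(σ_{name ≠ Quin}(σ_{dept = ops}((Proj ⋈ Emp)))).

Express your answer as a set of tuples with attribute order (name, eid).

{(Cal, 20), (Dee, 20), (Jo, 20), (Kim, 20), (Mo, 20)}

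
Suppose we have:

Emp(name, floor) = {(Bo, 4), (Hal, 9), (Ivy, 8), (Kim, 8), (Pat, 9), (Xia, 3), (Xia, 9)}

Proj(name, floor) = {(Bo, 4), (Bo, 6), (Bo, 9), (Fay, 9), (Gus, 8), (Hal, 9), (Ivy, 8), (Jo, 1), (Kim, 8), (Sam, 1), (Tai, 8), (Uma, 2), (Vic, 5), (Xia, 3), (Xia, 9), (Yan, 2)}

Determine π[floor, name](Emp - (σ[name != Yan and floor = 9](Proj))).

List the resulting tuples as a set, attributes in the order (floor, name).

{(3, Xia), (4, Bo), (8, Ivy), (8, Kim), (9, Pat)}

σ[name != Yan and floor = 9]: keep tuples satisfying name != Yan and floor = 9 → {(Bo, 9), (Fay, 9), (Hal, 9), (Xia, 9)}
Taking the difference: {(Bo, 4), (Ivy, 8), (Kim, 8), (Pat, 9), (Xia, 3)}
Projecting to floor, name: {(3, Xia), (4, Bo), (8, Ivy), (8, Kim), (9, Pat)}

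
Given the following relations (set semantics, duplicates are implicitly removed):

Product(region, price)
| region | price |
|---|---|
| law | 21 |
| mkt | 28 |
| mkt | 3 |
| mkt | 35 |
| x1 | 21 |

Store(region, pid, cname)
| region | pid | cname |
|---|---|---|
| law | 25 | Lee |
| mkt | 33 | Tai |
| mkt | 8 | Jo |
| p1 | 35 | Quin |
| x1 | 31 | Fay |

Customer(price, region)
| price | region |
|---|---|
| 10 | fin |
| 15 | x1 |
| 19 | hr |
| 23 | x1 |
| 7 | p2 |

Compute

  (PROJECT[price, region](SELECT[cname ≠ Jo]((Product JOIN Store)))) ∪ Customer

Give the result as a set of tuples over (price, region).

Product ⋈ Store (natural join on region): {(law, 21, 25, Lee), (mkt, 28, 33, Tai), (mkt, 28, 8, Jo), (mkt, 3, 33, Tai), (mkt, 3, 8, Jo), (mkt, 35, 33, Tai), (mkt, 35, 8, Jo), (x1, 21, 31, Fay)}
Selection cname ≠ Jo: {(law, 21, 25, Lee), (mkt, 28, 33, Tai), (mkt, 3, 33, Tai), (mkt, 35, 33, Tai), (x1, 21, 31, Fay)}
π[price, region]: project onto (price, region) → {(21, law), (21, x1), (28, mkt), (3, mkt), (35, mkt)}
Set union of the two operands is {(10, fin), (15, x1), (19, hr), (21, law), (21, x1), (23, x1), (28, mkt), (3, mkt), (35, mkt), (7, p2)}.

{(10, fin), (15, x1), (19, hr), (21, law), (21, x1), (23, x1), (28, mkt), (3, mkt), (35, mkt), (7, p2)}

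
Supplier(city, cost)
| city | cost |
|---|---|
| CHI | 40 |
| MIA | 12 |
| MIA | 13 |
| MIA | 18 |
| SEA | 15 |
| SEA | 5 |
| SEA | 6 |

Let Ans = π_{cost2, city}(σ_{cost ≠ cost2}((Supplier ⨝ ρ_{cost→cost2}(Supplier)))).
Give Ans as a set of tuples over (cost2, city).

ρ[cost→cost2]: schema becomes (city, cost2); tuples unchanged.
Natural join on city: {(CHI, 40, 40), (MIA, 12, 12), (MIA, 12, 13), (MIA, 12, 18), (MIA, 13, 12), (MIA, 13, 13), (MIA, 13, 18), (MIA, 18, 12), (MIA, 18, 13), (MIA, 18, 18), (SEA, 15, 15), (SEA, 15, 5), (SEA, 15, 6), (SEA, 5, 15), (SEA, 5, 5), (SEA, 5, 6), (SEA, 6, 15), (SEA, 6, 5), (SEA, 6, 6)}
Selection cost ≠ cost2: {(MIA, 12, 13), (MIA, 12, 18), (MIA, 13, 12), (MIA, 13, 18), (MIA, 18, 12), (MIA, 18, 13), (SEA, 15, 5), (SEA, 15, 6), (SEA, 5, 15), (SEA, 5, 6), (SEA, 6, 15), (SEA, 6, 5)}
π_{cost2, city} gives {(12, MIA), (13, MIA), (15, SEA), (18, MIA), (5, SEA), (6, SEA)} (6 duplicate(s) eliminated).

{(12, MIA), (13, MIA), (15, SEA), (18, MIA), (5, SEA), (6, SEA)}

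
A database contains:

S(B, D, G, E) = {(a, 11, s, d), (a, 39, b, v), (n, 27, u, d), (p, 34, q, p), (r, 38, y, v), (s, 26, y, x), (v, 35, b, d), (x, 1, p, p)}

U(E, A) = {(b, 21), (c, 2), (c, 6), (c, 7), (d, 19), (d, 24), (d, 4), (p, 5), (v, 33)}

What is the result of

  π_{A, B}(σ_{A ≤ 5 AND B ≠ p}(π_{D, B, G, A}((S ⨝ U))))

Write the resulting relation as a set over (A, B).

Joining S and U on E yields {(a, 11, s, d, 19), (a, 11, s, d, 24), (a, 11, s, d, 4), (a, 39, b, v, 33), (n, 27, u, d, 19), (n, 27, u, d, 24), (n, 27, u, d, 4), (p, 34, q, p, 5), (r, 38, y, v, 33), (v, 35, b, d, 19), (v, 35, b, d, 24), (v, 35, b, d, 4), (x, 1, p, p, 5)}.
π[D, B, G, A]: project onto (D, B, G, A) → {(1, x, p, 5), (11, a, s, 19), (11, a, s, 24), (11, a, s, 4), (27, n, u, 19), (27, n, u, 24), (27, n, u, 4), (34, p, q, 5), (35, v, b, 19), (35, v, b, 24), (35, v, b, 4), (38, r, y, 33), (39, a, b, 33)}
Filtering on A ≤ 5 AND B ≠ p leaves {(1, x, p, 5), (11, a, s, 4), (27, n, u, 4), (35, v, b, 4)}.
π[A, B]: project onto (A, B) → {(4, a), (4, n), (4, v), (5, x)}

{(4, a), (4, n), (4, v), (5, x)}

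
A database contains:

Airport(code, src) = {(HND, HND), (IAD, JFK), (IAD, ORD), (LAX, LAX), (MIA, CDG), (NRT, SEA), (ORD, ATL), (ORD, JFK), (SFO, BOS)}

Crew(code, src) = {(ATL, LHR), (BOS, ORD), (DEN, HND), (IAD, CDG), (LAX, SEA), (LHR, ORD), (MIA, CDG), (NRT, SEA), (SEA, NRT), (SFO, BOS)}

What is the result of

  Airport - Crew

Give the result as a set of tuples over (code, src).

{(HND, HND), (IAD, JFK), (IAD, ORD), (LAX, LAX), (ORD, ATL), (ORD, JFK)}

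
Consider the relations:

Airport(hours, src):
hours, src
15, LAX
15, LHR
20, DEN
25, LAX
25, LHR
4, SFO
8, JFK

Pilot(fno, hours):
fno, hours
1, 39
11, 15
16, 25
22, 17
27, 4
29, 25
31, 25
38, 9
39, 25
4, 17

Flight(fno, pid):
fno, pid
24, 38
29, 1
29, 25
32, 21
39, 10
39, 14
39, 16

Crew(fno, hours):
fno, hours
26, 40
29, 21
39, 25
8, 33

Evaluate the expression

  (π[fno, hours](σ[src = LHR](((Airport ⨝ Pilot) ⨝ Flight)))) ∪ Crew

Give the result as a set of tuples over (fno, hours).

Joining Airport and Pilot on hours yields {(15, LAX, 11), (15, LHR, 11), (25, LAX, 16), (25, LAX, 29), (25, LAX, 31), (25, LAX, 39), (25, LHR, 16), (25, LHR, 29), (25, LHR, 31), (25, LHR, 39), (4, SFO, 27)}.
Joining (Airport ⨝ Pilot) and Flight on fno yields {(25, LAX, 29, 1), (25, LAX, 29, 25), (25, LAX, 39, 10), (25, LAX, 39, 14), (25, LAX, 39, 16), (25, LHR, 29, 1), (25, LHR, 29, 25), (25, LHR, 39, 10), (25, LHR, 39, 14), (25, LHR, 39, 16)}.
σ[src = LHR]: keep tuples satisfying src = LHR → {(25, LHR, 29, 1), (25, LHR, 29, 25), (25, LHR, 39, 10), (25, LHR, 39, 14), (25, LHR, 39, 16)}
π[fno, hours]: project onto (fno, hours) (3 duplicate(s) eliminated) → {(29, 25), (39, 25)}
Set union of the two operands is {(26, 40), (29, 21), (29, 25), (39, 25), (8, 33)}.

{(26, 40), (29, 21), (29, 25), (39, 25), (8, 33)}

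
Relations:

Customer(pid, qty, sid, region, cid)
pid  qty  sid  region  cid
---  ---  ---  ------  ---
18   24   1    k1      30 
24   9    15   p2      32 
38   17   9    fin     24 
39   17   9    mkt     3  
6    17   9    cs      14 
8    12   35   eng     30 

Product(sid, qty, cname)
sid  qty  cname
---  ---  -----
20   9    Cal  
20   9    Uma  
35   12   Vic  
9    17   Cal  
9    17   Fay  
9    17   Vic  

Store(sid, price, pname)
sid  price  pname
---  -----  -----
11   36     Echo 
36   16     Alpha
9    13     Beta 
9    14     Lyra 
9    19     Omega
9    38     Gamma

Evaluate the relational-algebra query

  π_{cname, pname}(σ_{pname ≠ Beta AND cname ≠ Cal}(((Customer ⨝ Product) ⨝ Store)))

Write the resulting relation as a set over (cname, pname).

Joining Customer and Product on qty, sid yields {(38, 17, 9, fin, 24, Cal), (38, 17, 9, fin, 24, Fay), (38, 17, 9, fin, 24, Vic), (39, 17, 9, mkt, 3, Cal), (39, 17, 9, mkt, 3, Fay), (39, 17, 9, mkt, 3, Vic), (6, 17, 9, cs, 14, Cal), (6, 17, 9, cs, 14, Fay), (6, 17, 9, cs, 14, Vic), (8, 12, 35, eng, 30, Vic)}.
Joining (Customer ⨝ Product) and Store on sid yields {(38, 17, 9, fin, 24, Cal, 13, Beta), (38, 17, 9, fin, 24, Cal, 14, Lyra), (38, 17, 9, fin, 24, Cal, 19, Omega), (38, 17, 9, fin, 24, Cal, 38, Gamma), (38, 17, 9, fin, 24, Fay, 13, Beta), (38, 17, 9, fin, 24, Fay, 14, Lyra), (38, 17, 9, fin, 24, Fay, 19, Omega), (38, 17, 9, fin, 24, Fay, 38, Gamma), (38, 17, 9, fin, 24, Vic, 13, Beta), (38, 17, 9, fin, 24, Vic, 14, Lyra), (38, 17, 9, fin, 24, Vic, 19, Omega), (38, 17, 9, fin, 24, Vic, 38, Gamma), (39, 17, 9, mkt, 3, Cal, 13, Beta), (39, 17, 9, mkt, 3, Cal, 14, Lyra), (39, 17, 9, mkt, 3, Cal, 19, Omega), (39, 17, 9, mkt, 3, Cal, 38, Gamma), (39, 17, 9, mkt, 3, Fay, 13, Beta), (39, 17, 9, mkt, 3, Fay, 14, Lyra), (39, 17, 9, mkt, 3, Fay, 19, Omega), (39, 17, 9, mkt, 3, Fay, 38, Gamma), (39, 17, 9, mkt, 3, Vic, 13, Beta), (39, 17, 9, mkt, 3, Vic, 14, Lyra), (39, 17, 9, mkt, 3, Vic, 19, Omega), (39, 17, 9, mkt, 3, Vic, 38, Gamma), (6, 17, 9, cs, 14, Cal, 13, Beta), (6, 17, 9, cs, 14, Cal, 14, Lyra), (6, 17, 9, cs, 14, Cal, 19, Omega), (6, 17, 9, cs, 14, Cal, 38, Gamma), (6, 17, 9, cs, 14, Fay, 13, Beta), (6, 17, 9, cs, 14, Fay, 14, Lyra), (6, 17, 9, cs, 14, Fay, 19, Omega), (6, 17, 9, cs, 14, Fay, 38, Gamma), (6, 17, 9, cs, 14, Vic, 13, Beta), (6, 17, 9, cs, 14, Vic, 14, Lyra), (6, 17, 9, cs, 14, Vic, 19, Omega), (6, 17, 9, cs, 14, Vic, 38, Gamma)}.
Apply σ_{pname ≠ Beta AND cname ≠ Cal}; surviving tuples: {(38, 17, 9, fin, 24, Fay, 14, Lyra), (38, 17, 9, fin, 24, Fay, 19, Omega), (38, 17, 9, fin, 24, Fay, 38, Gamma), (38, 17, 9, fin, 24, Vic, 14, Lyra), (38, 17, 9, fin, 24, Vic, 19, Omega), (38, 17, 9, fin, 24, Vic, 38, Gamma), (39, 17, 9, mkt, 3, Fay, 14, Lyra), (39, 17, 9, mkt, 3, Fay, 19, Omega), (39, 17, 9, mkt, 3, Fay, 38, Gamma), (39, 17, 9, mkt, 3, Vic, 14, Lyra), (39, 17, 9, mkt, 3, Vic, 19, Omega), (39, 17, 9, mkt, 3, Vic, 38, Gamma), (6, 17, 9, cs, 14, Fay, 14, Lyra), (6, 17, 9, cs, 14, Fay, 19, Omega), (6, 17, 9, cs, 14, Fay, 38, Gamma), (6, 17, 9, cs, 14, Vic, 14, Lyra), (6, 17, 9, cs, 14, Vic, 19, Omega), (6, 17, 9, cs, 14, Vic, 38, Gamma)}
Keep only column(s) cname, pname (12 duplicate(s) eliminated): {(Fay, Gamma), (Fay, Lyra), (Fay, Omega), (Vic, Gamma), (Vic, Lyra), (Vic, Omega)}

{(Fay, Gamma), (Fay, Lyra), (Fay, Omega), (Vic, Gamma), (Vic, Lyra), (Vic, Omega)}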